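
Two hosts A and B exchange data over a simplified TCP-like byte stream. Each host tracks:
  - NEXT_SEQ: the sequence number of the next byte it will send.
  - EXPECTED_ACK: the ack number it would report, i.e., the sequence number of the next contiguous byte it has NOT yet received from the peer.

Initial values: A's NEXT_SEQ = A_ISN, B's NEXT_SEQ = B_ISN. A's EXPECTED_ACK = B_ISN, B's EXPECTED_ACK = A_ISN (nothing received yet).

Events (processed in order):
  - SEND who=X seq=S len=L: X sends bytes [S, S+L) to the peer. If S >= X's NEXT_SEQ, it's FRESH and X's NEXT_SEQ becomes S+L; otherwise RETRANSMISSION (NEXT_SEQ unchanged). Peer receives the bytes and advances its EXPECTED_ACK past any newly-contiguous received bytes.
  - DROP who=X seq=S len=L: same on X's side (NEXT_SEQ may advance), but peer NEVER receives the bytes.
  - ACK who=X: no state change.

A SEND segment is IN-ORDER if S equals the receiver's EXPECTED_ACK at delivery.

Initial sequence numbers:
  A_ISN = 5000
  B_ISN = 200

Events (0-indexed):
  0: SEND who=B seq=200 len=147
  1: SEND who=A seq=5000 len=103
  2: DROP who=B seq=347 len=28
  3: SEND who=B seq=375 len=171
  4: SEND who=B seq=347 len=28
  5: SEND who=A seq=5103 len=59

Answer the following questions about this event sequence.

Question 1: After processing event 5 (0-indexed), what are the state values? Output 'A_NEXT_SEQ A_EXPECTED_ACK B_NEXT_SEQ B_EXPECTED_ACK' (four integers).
After event 0: A_seq=5000 A_ack=347 B_seq=347 B_ack=5000
After event 1: A_seq=5103 A_ack=347 B_seq=347 B_ack=5103
After event 2: A_seq=5103 A_ack=347 B_seq=375 B_ack=5103
After event 3: A_seq=5103 A_ack=347 B_seq=546 B_ack=5103
After event 4: A_seq=5103 A_ack=546 B_seq=546 B_ack=5103
After event 5: A_seq=5162 A_ack=546 B_seq=546 B_ack=5162

5162 546 546 5162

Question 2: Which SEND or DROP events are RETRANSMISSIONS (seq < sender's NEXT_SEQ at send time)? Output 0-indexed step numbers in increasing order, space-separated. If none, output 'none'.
Step 0: SEND seq=200 -> fresh
Step 1: SEND seq=5000 -> fresh
Step 2: DROP seq=347 -> fresh
Step 3: SEND seq=375 -> fresh
Step 4: SEND seq=347 -> retransmit
Step 5: SEND seq=5103 -> fresh

Answer: 4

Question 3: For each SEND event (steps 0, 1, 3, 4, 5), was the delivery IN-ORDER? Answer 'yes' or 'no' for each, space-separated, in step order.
Step 0: SEND seq=200 -> in-order
Step 1: SEND seq=5000 -> in-order
Step 3: SEND seq=375 -> out-of-order
Step 4: SEND seq=347 -> in-order
Step 5: SEND seq=5103 -> in-order

Answer: yes yes no yes yes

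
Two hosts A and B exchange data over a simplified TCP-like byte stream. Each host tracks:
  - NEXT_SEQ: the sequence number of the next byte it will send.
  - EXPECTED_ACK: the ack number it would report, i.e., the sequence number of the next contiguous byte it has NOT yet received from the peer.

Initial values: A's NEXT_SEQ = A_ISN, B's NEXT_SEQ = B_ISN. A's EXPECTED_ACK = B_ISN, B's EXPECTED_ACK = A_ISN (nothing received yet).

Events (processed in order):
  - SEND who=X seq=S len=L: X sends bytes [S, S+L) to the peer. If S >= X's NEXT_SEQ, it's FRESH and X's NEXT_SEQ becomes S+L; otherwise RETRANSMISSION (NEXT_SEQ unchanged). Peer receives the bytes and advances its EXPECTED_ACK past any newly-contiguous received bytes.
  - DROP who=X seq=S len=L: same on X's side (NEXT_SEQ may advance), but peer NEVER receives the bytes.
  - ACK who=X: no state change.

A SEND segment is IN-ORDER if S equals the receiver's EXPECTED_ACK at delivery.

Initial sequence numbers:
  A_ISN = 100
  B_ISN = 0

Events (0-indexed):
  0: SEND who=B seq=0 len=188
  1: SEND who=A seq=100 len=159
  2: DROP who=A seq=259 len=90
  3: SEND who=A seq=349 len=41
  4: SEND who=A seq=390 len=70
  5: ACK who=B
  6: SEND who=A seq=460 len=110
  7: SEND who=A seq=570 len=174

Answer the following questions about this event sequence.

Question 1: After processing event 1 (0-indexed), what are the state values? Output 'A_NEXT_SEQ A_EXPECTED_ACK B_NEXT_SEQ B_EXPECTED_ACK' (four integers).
After event 0: A_seq=100 A_ack=188 B_seq=188 B_ack=100
After event 1: A_seq=259 A_ack=188 B_seq=188 B_ack=259

259 188 188 259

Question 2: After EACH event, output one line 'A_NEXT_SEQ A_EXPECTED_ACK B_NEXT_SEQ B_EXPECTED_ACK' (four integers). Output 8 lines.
100 188 188 100
259 188 188 259
349 188 188 259
390 188 188 259
460 188 188 259
460 188 188 259
570 188 188 259
744 188 188 259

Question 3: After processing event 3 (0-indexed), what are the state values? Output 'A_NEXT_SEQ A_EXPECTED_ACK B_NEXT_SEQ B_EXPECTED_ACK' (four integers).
After event 0: A_seq=100 A_ack=188 B_seq=188 B_ack=100
After event 1: A_seq=259 A_ack=188 B_seq=188 B_ack=259
After event 2: A_seq=349 A_ack=188 B_seq=188 B_ack=259
After event 3: A_seq=390 A_ack=188 B_seq=188 B_ack=259

390 188 188 259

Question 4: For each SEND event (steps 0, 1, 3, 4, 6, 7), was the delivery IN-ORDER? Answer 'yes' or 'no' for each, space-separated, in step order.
Step 0: SEND seq=0 -> in-order
Step 1: SEND seq=100 -> in-order
Step 3: SEND seq=349 -> out-of-order
Step 4: SEND seq=390 -> out-of-order
Step 6: SEND seq=460 -> out-of-order
Step 7: SEND seq=570 -> out-of-order

Answer: yes yes no no no no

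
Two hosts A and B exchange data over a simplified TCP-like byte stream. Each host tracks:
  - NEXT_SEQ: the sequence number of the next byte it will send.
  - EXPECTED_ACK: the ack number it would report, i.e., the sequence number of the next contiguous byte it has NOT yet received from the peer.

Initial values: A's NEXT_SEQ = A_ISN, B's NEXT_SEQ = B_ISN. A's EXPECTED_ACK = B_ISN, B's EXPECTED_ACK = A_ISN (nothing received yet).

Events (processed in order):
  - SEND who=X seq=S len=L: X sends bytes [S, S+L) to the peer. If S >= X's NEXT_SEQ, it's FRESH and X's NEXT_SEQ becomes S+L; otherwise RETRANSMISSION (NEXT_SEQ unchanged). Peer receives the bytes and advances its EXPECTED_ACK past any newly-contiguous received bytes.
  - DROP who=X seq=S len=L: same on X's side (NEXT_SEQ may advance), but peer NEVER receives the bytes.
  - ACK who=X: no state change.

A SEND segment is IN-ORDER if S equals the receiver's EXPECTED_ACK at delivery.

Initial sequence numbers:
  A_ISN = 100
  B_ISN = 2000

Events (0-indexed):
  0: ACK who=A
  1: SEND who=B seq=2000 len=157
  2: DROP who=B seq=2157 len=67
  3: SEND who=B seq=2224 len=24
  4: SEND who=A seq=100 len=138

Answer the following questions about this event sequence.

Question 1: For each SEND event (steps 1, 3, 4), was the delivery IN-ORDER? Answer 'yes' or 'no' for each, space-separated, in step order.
Answer: yes no yes

Derivation:
Step 1: SEND seq=2000 -> in-order
Step 3: SEND seq=2224 -> out-of-order
Step 4: SEND seq=100 -> in-order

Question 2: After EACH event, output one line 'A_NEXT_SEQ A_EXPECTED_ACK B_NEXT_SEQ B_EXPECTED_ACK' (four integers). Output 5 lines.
100 2000 2000 100
100 2157 2157 100
100 2157 2224 100
100 2157 2248 100
238 2157 2248 238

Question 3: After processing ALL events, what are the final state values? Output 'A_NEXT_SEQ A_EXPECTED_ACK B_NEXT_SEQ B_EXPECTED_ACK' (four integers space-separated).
Answer: 238 2157 2248 238

Derivation:
After event 0: A_seq=100 A_ack=2000 B_seq=2000 B_ack=100
After event 1: A_seq=100 A_ack=2157 B_seq=2157 B_ack=100
After event 2: A_seq=100 A_ack=2157 B_seq=2224 B_ack=100
After event 3: A_seq=100 A_ack=2157 B_seq=2248 B_ack=100
After event 4: A_seq=238 A_ack=2157 B_seq=2248 B_ack=238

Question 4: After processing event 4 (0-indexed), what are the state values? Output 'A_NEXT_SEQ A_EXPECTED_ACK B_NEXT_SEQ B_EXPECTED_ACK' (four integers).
After event 0: A_seq=100 A_ack=2000 B_seq=2000 B_ack=100
After event 1: A_seq=100 A_ack=2157 B_seq=2157 B_ack=100
After event 2: A_seq=100 A_ack=2157 B_seq=2224 B_ack=100
After event 3: A_seq=100 A_ack=2157 B_seq=2248 B_ack=100
After event 4: A_seq=238 A_ack=2157 B_seq=2248 B_ack=238

238 2157 2248 238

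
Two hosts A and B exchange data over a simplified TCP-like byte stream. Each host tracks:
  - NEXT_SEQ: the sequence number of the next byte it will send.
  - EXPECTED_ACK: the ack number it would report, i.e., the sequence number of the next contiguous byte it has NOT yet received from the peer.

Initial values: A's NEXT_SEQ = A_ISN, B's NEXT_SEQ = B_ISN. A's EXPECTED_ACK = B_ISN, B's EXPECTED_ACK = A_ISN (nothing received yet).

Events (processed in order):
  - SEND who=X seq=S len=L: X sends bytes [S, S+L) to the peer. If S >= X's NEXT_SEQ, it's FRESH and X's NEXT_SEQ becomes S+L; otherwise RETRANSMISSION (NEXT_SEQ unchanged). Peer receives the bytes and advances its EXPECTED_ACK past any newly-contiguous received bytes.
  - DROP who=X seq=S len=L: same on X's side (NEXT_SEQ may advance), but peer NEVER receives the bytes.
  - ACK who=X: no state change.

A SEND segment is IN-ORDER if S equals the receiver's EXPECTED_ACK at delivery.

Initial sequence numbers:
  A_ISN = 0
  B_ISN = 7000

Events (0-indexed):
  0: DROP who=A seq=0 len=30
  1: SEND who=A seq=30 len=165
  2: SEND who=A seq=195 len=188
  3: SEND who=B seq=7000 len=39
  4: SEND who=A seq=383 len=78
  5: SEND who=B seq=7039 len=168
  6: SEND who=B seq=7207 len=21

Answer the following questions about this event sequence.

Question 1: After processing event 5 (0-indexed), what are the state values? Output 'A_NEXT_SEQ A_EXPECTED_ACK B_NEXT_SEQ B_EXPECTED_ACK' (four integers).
After event 0: A_seq=30 A_ack=7000 B_seq=7000 B_ack=0
After event 1: A_seq=195 A_ack=7000 B_seq=7000 B_ack=0
After event 2: A_seq=383 A_ack=7000 B_seq=7000 B_ack=0
After event 3: A_seq=383 A_ack=7039 B_seq=7039 B_ack=0
After event 4: A_seq=461 A_ack=7039 B_seq=7039 B_ack=0
After event 5: A_seq=461 A_ack=7207 B_seq=7207 B_ack=0

461 7207 7207 0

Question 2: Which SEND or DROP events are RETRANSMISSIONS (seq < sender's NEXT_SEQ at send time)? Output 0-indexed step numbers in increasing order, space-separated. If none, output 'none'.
Step 0: DROP seq=0 -> fresh
Step 1: SEND seq=30 -> fresh
Step 2: SEND seq=195 -> fresh
Step 3: SEND seq=7000 -> fresh
Step 4: SEND seq=383 -> fresh
Step 5: SEND seq=7039 -> fresh
Step 6: SEND seq=7207 -> fresh

Answer: none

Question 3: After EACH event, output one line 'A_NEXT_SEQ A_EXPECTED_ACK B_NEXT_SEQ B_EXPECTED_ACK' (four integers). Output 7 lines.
30 7000 7000 0
195 7000 7000 0
383 7000 7000 0
383 7039 7039 0
461 7039 7039 0
461 7207 7207 0
461 7228 7228 0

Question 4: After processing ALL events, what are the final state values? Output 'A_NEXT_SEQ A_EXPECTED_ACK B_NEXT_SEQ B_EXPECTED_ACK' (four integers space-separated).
Answer: 461 7228 7228 0

Derivation:
After event 0: A_seq=30 A_ack=7000 B_seq=7000 B_ack=0
After event 1: A_seq=195 A_ack=7000 B_seq=7000 B_ack=0
After event 2: A_seq=383 A_ack=7000 B_seq=7000 B_ack=0
After event 3: A_seq=383 A_ack=7039 B_seq=7039 B_ack=0
After event 4: A_seq=461 A_ack=7039 B_seq=7039 B_ack=0
After event 5: A_seq=461 A_ack=7207 B_seq=7207 B_ack=0
After event 6: A_seq=461 A_ack=7228 B_seq=7228 B_ack=0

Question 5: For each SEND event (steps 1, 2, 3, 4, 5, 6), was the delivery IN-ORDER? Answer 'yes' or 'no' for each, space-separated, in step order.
Answer: no no yes no yes yes

Derivation:
Step 1: SEND seq=30 -> out-of-order
Step 2: SEND seq=195 -> out-of-order
Step 3: SEND seq=7000 -> in-order
Step 4: SEND seq=383 -> out-of-order
Step 5: SEND seq=7039 -> in-order
Step 6: SEND seq=7207 -> in-order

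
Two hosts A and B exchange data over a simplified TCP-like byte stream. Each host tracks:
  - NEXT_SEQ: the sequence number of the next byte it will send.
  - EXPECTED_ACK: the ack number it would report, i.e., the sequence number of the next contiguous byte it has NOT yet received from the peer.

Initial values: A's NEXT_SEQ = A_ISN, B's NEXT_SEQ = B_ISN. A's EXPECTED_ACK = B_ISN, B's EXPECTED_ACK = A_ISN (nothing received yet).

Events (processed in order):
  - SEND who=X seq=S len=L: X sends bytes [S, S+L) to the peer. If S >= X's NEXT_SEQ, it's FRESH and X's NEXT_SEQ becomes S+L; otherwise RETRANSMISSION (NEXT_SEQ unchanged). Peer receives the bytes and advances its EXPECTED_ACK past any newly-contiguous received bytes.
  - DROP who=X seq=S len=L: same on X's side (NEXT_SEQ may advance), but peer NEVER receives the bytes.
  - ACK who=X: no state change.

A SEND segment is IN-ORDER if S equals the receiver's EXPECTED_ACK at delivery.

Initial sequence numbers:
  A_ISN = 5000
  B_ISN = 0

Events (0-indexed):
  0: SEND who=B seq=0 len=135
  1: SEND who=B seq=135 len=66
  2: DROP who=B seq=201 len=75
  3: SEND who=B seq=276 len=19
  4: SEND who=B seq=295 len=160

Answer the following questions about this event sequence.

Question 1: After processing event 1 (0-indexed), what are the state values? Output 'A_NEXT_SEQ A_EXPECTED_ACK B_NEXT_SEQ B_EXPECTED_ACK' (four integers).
After event 0: A_seq=5000 A_ack=135 B_seq=135 B_ack=5000
After event 1: A_seq=5000 A_ack=201 B_seq=201 B_ack=5000

5000 201 201 5000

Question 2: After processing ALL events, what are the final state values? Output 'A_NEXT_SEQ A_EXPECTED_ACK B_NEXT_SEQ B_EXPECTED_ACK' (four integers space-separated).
Answer: 5000 201 455 5000

Derivation:
After event 0: A_seq=5000 A_ack=135 B_seq=135 B_ack=5000
After event 1: A_seq=5000 A_ack=201 B_seq=201 B_ack=5000
After event 2: A_seq=5000 A_ack=201 B_seq=276 B_ack=5000
After event 3: A_seq=5000 A_ack=201 B_seq=295 B_ack=5000
After event 4: A_seq=5000 A_ack=201 B_seq=455 B_ack=5000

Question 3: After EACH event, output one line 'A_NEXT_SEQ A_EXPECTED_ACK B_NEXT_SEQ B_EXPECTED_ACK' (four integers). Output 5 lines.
5000 135 135 5000
5000 201 201 5000
5000 201 276 5000
5000 201 295 5000
5000 201 455 5000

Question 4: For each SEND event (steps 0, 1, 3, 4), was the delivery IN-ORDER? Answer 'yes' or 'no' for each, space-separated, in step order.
Step 0: SEND seq=0 -> in-order
Step 1: SEND seq=135 -> in-order
Step 3: SEND seq=276 -> out-of-order
Step 4: SEND seq=295 -> out-of-order

Answer: yes yes no no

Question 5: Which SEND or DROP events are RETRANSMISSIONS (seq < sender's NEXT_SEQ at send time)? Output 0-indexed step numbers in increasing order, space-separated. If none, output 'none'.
Step 0: SEND seq=0 -> fresh
Step 1: SEND seq=135 -> fresh
Step 2: DROP seq=201 -> fresh
Step 3: SEND seq=276 -> fresh
Step 4: SEND seq=295 -> fresh

Answer: none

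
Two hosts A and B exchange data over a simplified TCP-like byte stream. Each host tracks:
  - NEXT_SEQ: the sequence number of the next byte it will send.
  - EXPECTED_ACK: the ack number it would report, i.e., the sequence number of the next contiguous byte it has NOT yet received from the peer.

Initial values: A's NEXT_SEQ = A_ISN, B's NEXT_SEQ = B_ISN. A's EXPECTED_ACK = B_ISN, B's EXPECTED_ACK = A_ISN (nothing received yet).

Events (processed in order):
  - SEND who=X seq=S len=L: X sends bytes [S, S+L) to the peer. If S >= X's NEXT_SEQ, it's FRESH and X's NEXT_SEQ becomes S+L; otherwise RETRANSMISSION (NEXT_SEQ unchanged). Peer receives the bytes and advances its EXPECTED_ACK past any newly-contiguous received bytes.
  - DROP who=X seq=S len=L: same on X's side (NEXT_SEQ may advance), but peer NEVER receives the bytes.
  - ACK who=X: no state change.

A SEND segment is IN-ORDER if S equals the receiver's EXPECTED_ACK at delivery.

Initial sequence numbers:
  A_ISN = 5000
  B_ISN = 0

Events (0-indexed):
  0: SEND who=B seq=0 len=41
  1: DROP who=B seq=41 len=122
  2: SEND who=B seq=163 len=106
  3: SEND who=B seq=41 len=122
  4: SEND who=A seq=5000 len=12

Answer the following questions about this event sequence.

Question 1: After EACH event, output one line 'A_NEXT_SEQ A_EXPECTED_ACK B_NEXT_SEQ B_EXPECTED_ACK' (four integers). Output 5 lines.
5000 41 41 5000
5000 41 163 5000
5000 41 269 5000
5000 269 269 5000
5012 269 269 5012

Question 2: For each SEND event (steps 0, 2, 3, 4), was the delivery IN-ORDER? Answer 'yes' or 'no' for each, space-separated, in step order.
Step 0: SEND seq=0 -> in-order
Step 2: SEND seq=163 -> out-of-order
Step 3: SEND seq=41 -> in-order
Step 4: SEND seq=5000 -> in-order

Answer: yes no yes yes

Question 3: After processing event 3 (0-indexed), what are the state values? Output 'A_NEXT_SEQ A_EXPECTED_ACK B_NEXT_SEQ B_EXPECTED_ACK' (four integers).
After event 0: A_seq=5000 A_ack=41 B_seq=41 B_ack=5000
After event 1: A_seq=5000 A_ack=41 B_seq=163 B_ack=5000
After event 2: A_seq=5000 A_ack=41 B_seq=269 B_ack=5000
After event 3: A_seq=5000 A_ack=269 B_seq=269 B_ack=5000

5000 269 269 5000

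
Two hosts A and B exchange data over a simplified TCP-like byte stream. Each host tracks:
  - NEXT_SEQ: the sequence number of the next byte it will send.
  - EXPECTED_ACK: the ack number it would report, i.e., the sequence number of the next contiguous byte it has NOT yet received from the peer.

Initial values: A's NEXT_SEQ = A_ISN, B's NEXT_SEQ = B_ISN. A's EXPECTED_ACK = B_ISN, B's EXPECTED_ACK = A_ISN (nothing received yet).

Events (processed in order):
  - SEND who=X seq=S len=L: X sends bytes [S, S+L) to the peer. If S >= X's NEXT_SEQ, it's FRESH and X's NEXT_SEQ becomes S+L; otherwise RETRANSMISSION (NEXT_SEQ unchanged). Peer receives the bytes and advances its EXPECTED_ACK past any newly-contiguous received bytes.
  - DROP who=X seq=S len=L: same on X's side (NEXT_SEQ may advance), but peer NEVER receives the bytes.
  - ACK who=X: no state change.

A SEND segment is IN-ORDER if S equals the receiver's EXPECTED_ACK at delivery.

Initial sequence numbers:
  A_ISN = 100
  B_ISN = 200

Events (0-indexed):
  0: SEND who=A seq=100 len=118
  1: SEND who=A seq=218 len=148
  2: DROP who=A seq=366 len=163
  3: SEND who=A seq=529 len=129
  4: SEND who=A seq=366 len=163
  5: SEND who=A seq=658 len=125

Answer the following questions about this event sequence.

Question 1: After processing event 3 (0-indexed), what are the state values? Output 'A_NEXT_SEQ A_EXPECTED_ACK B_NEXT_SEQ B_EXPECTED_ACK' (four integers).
After event 0: A_seq=218 A_ack=200 B_seq=200 B_ack=218
After event 1: A_seq=366 A_ack=200 B_seq=200 B_ack=366
After event 2: A_seq=529 A_ack=200 B_seq=200 B_ack=366
After event 3: A_seq=658 A_ack=200 B_seq=200 B_ack=366

658 200 200 366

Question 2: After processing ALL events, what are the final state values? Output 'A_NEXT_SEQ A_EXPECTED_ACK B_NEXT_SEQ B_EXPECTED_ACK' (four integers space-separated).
After event 0: A_seq=218 A_ack=200 B_seq=200 B_ack=218
After event 1: A_seq=366 A_ack=200 B_seq=200 B_ack=366
After event 2: A_seq=529 A_ack=200 B_seq=200 B_ack=366
After event 3: A_seq=658 A_ack=200 B_seq=200 B_ack=366
After event 4: A_seq=658 A_ack=200 B_seq=200 B_ack=658
After event 5: A_seq=783 A_ack=200 B_seq=200 B_ack=783

Answer: 783 200 200 783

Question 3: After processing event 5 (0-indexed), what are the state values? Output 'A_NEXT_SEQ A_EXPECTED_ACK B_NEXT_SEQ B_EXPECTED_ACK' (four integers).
After event 0: A_seq=218 A_ack=200 B_seq=200 B_ack=218
After event 1: A_seq=366 A_ack=200 B_seq=200 B_ack=366
After event 2: A_seq=529 A_ack=200 B_seq=200 B_ack=366
After event 3: A_seq=658 A_ack=200 B_seq=200 B_ack=366
After event 4: A_seq=658 A_ack=200 B_seq=200 B_ack=658
After event 5: A_seq=783 A_ack=200 B_seq=200 B_ack=783

783 200 200 783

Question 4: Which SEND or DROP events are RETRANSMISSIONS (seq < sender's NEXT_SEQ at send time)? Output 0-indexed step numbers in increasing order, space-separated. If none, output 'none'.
Step 0: SEND seq=100 -> fresh
Step 1: SEND seq=218 -> fresh
Step 2: DROP seq=366 -> fresh
Step 3: SEND seq=529 -> fresh
Step 4: SEND seq=366 -> retransmit
Step 5: SEND seq=658 -> fresh

Answer: 4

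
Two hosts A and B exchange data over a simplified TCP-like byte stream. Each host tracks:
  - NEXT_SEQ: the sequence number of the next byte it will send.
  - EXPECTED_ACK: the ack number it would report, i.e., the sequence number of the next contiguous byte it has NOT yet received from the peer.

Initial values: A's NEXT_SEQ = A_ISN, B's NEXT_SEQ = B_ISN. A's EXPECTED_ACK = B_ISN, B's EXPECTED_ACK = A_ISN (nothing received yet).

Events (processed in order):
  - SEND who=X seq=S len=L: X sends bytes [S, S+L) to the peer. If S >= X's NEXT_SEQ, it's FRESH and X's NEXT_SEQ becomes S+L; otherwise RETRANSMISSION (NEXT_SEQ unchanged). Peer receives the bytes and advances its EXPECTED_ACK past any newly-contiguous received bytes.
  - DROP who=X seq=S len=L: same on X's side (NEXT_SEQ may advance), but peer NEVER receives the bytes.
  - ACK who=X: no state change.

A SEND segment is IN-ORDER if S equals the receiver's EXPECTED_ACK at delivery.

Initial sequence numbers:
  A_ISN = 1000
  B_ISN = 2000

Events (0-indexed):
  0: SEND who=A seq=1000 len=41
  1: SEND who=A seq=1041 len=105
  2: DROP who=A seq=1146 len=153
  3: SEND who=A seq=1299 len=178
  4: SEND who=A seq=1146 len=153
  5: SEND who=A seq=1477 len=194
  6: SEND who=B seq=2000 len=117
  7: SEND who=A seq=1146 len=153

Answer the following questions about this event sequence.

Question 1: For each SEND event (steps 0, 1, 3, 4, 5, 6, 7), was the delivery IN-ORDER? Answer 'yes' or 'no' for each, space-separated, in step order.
Step 0: SEND seq=1000 -> in-order
Step 1: SEND seq=1041 -> in-order
Step 3: SEND seq=1299 -> out-of-order
Step 4: SEND seq=1146 -> in-order
Step 5: SEND seq=1477 -> in-order
Step 6: SEND seq=2000 -> in-order
Step 7: SEND seq=1146 -> out-of-order

Answer: yes yes no yes yes yes no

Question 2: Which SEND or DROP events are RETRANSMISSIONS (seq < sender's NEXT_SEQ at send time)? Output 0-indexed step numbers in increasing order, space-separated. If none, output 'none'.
Step 0: SEND seq=1000 -> fresh
Step 1: SEND seq=1041 -> fresh
Step 2: DROP seq=1146 -> fresh
Step 3: SEND seq=1299 -> fresh
Step 4: SEND seq=1146 -> retransmit
Step 5: SEND seq=1477 -> fresh
Step 6: SEND seq=2000 -> fresh
Step 7: SEND seq=1146 -> retransmit

Answer: 4 7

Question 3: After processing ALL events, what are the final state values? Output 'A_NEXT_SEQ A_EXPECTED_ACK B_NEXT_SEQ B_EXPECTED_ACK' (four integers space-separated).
Answer: 1671 2117 2117 1671

Derivation:
After event 0: A_seq=1041 A_ack=2000 B_seq=2000 B_ack=1041
After event 1: A_seq=1146 A_ack=2000 B_seq=2000 B_ack=1146
After event 2: A_seq=1299 A_ack=2000 B_seq=2000 B_ack=1146
After event 3: A_seq=1477 A_ack=2000 B_seq=2000 B_ack=1146
After event 4: A_seq=1477 A_ack=2000 B_seq=2000 B_ack=1477
After event 5: A_seq=1671 A_ack=2000 B_seq=2000 B_ack=1671
After event 6: A_seq=1671 A_ack=2117 B_seq=2117 B_ack=1671
After event 7: A_seq=1671 A_ack=2117 B_seq=2117 B_ack=1671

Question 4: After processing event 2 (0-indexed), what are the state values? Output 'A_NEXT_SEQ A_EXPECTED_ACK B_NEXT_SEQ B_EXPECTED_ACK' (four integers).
After event 0: A_seq=1041 A_ack=2000 B_seq=2000 B_ack=1041
After event 1: A_seq=1146 A_ack=2000 B_seq=2000 B_ack=1146
After event 2: A_seq=1299 A_ack=2000 B_seq=2000 B_ack=1146

1299 2000 2000 1146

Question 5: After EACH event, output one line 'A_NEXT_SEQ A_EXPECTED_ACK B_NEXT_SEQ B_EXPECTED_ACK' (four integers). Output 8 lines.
1041 2000 2000 1041
1146 2000 2000 1146
1299 2000 2000 1146
1477 2000 2000 1146
1477 2000 2000 1477
1671 2000 2000 1671
1671 2117 2117 1671
1671 2117 2117 1671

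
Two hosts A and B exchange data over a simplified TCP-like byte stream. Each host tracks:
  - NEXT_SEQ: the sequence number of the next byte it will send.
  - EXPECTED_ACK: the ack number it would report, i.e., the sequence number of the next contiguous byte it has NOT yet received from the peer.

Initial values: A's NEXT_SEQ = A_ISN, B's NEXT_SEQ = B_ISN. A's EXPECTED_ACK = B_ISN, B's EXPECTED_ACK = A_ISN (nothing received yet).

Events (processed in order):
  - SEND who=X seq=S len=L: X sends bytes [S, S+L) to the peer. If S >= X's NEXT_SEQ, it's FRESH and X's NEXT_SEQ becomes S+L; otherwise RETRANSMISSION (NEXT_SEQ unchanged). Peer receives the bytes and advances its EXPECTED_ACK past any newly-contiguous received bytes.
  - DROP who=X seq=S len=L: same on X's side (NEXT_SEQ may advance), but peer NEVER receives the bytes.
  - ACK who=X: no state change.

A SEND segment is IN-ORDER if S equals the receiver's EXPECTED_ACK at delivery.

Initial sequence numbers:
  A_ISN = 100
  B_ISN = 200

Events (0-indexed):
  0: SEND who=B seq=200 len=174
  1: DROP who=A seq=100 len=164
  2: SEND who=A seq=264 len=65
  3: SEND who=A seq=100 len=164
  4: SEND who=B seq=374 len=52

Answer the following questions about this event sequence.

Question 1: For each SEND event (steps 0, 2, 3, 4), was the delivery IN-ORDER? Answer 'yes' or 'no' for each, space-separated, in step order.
Step 0: SEND seq=200 -> in-order
Step 2: SEND seq=264 -> out-of-order
Step 3: SEND seq=100 -> in-order
Step 4: SEND seq=374 -> in-order

Answer: yes no yes yes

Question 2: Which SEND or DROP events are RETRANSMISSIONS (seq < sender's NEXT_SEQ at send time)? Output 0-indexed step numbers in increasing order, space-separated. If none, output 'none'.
Step 0: SEND seq=200 -> fresh
Step 1: DROP seq=100 -> fresh
Step 2: SEND seq=264 -> fresh
Step 3: SEND seq=100 -> retransmit
Step 4: SEND seq=374 -> fresh

Answer: 3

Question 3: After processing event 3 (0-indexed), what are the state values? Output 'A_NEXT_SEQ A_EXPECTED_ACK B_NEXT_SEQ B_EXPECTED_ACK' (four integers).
After event 0: A_seq=100 A_ack=374 B_seq=374 B_ack=100
After event 1: A_seq=264 A_ack=374 B_seq=374 B_ack=100
After event 2: A_seq=329 A_ack=374 B_seq=374 B_ack=100
After event 3: A_seq=329 A_ack=374 B_seq=374 B_ack=329

329 374 374 329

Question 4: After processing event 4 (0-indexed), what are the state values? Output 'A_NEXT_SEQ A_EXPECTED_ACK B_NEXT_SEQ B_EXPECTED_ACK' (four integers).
After event 0: A_seq=100 A_ack=374 B_seq=374 B_ack=100
After event 1: A_seq=264 A_ack=374 B_seq=374 B_ack=100
After event 2: A_seq=329 A_ack=374 B_seq=374 B_ack=100
After event 3: A_seq=329 A_ack=374 B_seq=374 B_ack=329
After event 4: A_seq=329 A_ack=426 B_seq=426 B_ack=329

329 426 426 329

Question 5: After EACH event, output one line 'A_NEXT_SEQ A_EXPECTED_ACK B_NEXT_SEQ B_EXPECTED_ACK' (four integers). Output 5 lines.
100 374 374 100
264 374 374 100
329 374 374 100
329 374 374 329
329 426 426 329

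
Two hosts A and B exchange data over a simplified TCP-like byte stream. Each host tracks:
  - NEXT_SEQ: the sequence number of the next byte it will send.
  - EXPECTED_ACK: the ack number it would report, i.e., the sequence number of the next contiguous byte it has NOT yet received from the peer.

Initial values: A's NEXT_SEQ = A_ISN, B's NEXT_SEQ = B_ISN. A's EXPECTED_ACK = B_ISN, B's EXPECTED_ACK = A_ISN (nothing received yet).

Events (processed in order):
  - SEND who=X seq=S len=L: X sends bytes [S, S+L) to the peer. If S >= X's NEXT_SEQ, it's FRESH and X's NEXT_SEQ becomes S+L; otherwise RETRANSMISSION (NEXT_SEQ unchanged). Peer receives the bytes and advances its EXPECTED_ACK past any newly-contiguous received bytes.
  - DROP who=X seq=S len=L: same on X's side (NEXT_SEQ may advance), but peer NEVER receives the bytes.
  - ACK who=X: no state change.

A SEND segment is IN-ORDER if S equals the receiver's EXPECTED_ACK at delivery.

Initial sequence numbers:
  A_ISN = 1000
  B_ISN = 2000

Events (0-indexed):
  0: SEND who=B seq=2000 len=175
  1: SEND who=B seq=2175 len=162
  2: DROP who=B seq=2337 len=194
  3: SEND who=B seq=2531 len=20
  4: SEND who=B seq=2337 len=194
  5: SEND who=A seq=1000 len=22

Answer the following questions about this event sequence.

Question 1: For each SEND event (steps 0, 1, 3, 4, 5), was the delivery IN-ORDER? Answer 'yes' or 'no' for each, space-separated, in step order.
Step 0: SEND seq=2000 -> in-order
Step 1: SEND seq=2175 -> in-order
Step 3: SEND seq=2531 -> out-of-order
Step 4: SEND seq=2337 -> in-order
Step 5: SEND seq=1000 -> in-order

Answer: yes yes no yes yes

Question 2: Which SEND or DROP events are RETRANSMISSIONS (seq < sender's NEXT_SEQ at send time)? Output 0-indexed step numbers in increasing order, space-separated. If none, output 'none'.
Step 0: SEND seq=2000 -> fresh
Step 1: SEND seq=2175 -> fresh
Step 2: DROP seq=2337 -> fresh
Step 3: SEND seq=2531 -> fresh
Step 4: SEND seq=2337 -> retransmit
Step 5: SEND seq=1000 -> fresh

Answer: 4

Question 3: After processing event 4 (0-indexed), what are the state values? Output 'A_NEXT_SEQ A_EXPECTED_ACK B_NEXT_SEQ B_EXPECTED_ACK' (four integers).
After event 0: A_seq=1000 A_ack=2175 B_seq=2175 B_ack=1000
After event 1: A_seq=1000 A_ack=2337 B_seq=2337 B_ack=1000
After event 2: A_seq=1000 A_ack=2337 B_seq=2531 B_ack=1000
After event 3: A_seq=1000 A_ack=2337 B_seq=2551 B_ack=1000
After event 4: A_seq=1000 A_ack=2551 B_seq=2551 B_ack=1000

1000 2551 2551 1000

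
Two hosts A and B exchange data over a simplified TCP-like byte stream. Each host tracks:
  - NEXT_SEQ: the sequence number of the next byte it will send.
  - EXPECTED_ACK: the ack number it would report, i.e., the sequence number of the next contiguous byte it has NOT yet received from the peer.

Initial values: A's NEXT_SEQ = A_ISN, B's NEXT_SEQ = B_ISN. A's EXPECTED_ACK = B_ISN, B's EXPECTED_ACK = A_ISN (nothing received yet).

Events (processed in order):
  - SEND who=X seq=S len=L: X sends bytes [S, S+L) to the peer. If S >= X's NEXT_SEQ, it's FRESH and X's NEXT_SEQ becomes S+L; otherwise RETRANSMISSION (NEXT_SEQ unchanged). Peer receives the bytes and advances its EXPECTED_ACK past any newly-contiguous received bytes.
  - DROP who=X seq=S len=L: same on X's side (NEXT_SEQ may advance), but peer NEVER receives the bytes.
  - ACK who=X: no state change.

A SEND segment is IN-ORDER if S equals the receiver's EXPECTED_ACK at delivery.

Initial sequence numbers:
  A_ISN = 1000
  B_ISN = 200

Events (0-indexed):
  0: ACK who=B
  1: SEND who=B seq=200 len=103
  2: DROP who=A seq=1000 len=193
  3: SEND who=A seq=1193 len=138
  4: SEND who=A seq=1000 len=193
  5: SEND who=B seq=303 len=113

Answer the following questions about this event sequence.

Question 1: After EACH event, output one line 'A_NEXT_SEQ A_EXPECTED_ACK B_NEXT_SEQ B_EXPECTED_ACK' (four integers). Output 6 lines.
1000 200 200 1000
1000 303 303 1000
1193 303 303 1000
1331 303 303 1000
1331 303 303 1331
1331 416 416 1331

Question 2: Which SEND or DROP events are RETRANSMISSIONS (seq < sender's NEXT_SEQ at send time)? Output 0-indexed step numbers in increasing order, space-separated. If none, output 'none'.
Answer: 4

Derivation:
Step 1: SEND seq=200 -> fresh
Step 2: DROP seq=1000 -> fresh
Step 3: SEND seq=1193 -> fresh
Step 4: SEND seq=1000 -> retransmit
Step 5: SEND seq=303 -> fresh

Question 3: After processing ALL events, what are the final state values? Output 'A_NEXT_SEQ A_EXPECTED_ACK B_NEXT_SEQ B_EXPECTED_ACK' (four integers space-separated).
After event 0: A_seq=1000 A_ack=200 B_seq=200 B_ack=1000
After event 1: A_seq=1000 A_ack=303 B_seq=303 B_ack=1000
After event 2: A_seq=1193 A_ack=303 B_seq=303 B_ack=1000
After event 3: A_seq=1331 A_ack=303 B_seq=303 B_ack=1000
After event 4: A_seq=1331 A_ack=303 B_seq=303 B_ack=1331
After event 5: A_seq=1331 A_ack=416 B_seq=416 B_ack=1331

Answer: 1331 416 416 1331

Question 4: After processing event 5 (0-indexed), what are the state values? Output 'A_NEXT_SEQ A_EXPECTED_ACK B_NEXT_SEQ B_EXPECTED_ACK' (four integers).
After event 0: A_seq=1000 A_ack=200 B_seq=200 B_ack=1000
After event 1: A_seq=1000 A_ack=303 B_seq=303 B_ack=1000
After event 2: A_seq=1193 A_ack=303 B_seq=303 B_ack=1000
After event 3: A_seq=1331 A_ack=303 B_seq=303 B_ack=1000
After event 4: A_seq=1331 A_ack=303 B_seq=303 B_ack=1331
After event 5: A_seq=1331 A_ack=416 B_seq=416 B_ack=1331

1331 416 416 1331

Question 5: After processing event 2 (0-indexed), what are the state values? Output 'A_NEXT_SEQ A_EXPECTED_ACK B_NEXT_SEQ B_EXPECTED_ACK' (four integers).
After event 0: A_seq=1000 A_ack=200 B_seq=200 B_ack=1000
After event 1: A_seq=1000 A_ack=303 B_seq=303 B_ack=1000
After event 2: A_seq=1193 A_ack=303 B_seq=303 B_ack=1000

1193 303 303 1000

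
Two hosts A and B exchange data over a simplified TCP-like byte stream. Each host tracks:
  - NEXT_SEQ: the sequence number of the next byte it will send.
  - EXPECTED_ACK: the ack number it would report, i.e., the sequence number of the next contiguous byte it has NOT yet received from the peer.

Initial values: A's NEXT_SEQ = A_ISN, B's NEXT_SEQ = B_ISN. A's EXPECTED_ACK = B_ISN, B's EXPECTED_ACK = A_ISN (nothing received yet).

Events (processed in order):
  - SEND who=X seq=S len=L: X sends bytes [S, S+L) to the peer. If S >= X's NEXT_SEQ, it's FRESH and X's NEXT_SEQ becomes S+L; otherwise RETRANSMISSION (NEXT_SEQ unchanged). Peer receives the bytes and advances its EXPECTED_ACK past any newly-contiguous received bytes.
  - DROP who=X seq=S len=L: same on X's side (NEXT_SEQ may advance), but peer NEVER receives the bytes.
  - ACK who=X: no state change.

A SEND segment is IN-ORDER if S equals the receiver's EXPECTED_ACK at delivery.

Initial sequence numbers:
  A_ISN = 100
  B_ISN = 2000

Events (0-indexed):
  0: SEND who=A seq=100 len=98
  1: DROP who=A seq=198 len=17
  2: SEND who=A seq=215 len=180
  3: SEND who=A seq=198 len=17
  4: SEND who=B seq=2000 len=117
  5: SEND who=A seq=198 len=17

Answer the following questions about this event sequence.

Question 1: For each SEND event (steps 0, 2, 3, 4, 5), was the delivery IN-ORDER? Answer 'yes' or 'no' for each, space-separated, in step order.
Answer: yes no yes yes no

Derivation:
Step 0: SEND seq=100 -> in-order
Step 2: SEND seq=215 -> out-of-order
Step 3: SEND seq=198 -> in-order
Step 4: SEND seq=2000 -> in-order
Step 5: SEND seq=198 -> out-of-order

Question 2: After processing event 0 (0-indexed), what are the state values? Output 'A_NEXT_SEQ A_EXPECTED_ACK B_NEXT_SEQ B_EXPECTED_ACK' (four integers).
After event 0: A_seq=198 A_ack=2000 B_seq=2000 B_ack=198

198 2000 2000 198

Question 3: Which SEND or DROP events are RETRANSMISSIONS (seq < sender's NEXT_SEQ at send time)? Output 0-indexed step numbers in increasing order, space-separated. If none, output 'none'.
Answer: 3 5

Derivation:
Step 0: SEND seq=100 -> fresh
Step 1: DROP seq=198 -> fresh
Step 2: SEND seq=215 -> fresh
Step 3: SEND seq=198 -> retransmit
Step 4: SEND seq=2000 -> fresh
Step 5: SEND seq=198 -> retransmit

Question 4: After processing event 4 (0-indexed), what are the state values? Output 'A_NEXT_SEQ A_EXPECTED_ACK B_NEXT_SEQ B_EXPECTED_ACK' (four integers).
After event 0: A_seq=198 A_ack=2000 B_seq=2000 B_ack=198
After event 1: A_seq=215 A_ack=2000 B_seq=2000 B_ack=198
After event 2: A_seq=395 A_ack=2000 B_seq=2000 B_ack=198
After event 3: A_seq=395 A_ack=2000 B_seq=2000 B_ack=395
After event 4: A_seq=395 A_ack=2117 B_seq=2117 B_ack=395

395 2117 2117 395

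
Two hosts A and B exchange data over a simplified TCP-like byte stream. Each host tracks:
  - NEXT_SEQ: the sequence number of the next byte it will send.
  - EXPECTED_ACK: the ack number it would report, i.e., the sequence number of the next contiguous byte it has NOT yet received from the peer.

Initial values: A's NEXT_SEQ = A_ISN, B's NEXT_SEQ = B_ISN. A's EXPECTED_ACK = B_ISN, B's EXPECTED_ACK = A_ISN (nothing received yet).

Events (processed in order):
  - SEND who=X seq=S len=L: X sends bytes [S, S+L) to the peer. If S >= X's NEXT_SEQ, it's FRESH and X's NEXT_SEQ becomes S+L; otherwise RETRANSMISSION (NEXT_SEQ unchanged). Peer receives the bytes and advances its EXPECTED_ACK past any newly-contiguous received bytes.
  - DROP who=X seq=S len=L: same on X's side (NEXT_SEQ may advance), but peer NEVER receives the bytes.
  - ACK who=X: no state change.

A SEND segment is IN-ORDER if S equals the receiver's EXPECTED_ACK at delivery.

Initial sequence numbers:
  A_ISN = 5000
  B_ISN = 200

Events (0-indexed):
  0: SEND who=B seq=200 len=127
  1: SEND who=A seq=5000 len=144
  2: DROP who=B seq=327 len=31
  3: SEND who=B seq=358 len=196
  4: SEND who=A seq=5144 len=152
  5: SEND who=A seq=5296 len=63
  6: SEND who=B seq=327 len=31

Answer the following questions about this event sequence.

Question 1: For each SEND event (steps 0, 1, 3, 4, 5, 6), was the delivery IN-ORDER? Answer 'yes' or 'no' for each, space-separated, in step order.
Answer: yes yes no yes yes yes

Derivation:
Step 0: SEND seq=200 -> in-order
Step 1: SEND seq=5000 -> in-order
Step 3: SEND seq=358 -> out-of-order
Step 4: SEND seq=5144 -> in-order
Step 5: SEND seq=5296 -> in-order
Step 6: SEND seq=327 -> in-order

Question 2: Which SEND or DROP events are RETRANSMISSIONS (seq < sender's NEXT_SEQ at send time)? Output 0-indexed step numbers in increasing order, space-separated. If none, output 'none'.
Step 0: SEND seq=200 -> fresh
Step 1: SEND seq=5000 -> fresh
Step 2: DROP seq=327 -> fresh
Step 3: SEND seq=358 -> fresh
Step 4: SEND seq=5144 -> fresh
Step 5: SEND seq=5296 -> fresh
Step 6: SEND seq=327 -> retransmit

Answer: 6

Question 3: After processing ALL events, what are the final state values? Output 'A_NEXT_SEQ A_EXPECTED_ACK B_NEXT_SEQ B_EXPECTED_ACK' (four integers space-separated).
After event 0: A_seq=5000 A_ack=327 B_seq=327 B_ack=5000
After event 1: A_seq=5144 A_ack=327 B_seq=327 B_ack=5144
After event 2: A_seq=5144 A_ack=327 B_seq=358 B_ack=5144
After event 3: A_seq=5144 A_ack=327 B_seq=554 B_ack=5144
After event 4: A_seq=5296 A_ack=327 B_seq=554 B_ack=5296
After event 5: A_seq=5359 A_ack=327 B_seq=554 B_ack=5359
After event 6: A_seq=5359 A_ack=554 B_seq=554 B_ack=5359

Answer: 5359 554 554 5359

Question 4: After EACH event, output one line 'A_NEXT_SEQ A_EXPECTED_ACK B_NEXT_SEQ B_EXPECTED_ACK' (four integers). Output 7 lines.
5000 327 327 5000
5144 327 327 5144
5144 327 358 5144
5144 327 554 5144
5296 327 554 5296
5359 327 554 5359
5359 554 554 5359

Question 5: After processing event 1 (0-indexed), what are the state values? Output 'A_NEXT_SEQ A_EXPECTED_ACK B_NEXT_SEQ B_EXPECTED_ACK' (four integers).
After event 0: A_seq=5000 A_ack=327 B_seq=327 B_ack=5000
After event 1: A_seq=5144 A_ack=327 B_seq=327 B_ack=5144

5144 327 327 5144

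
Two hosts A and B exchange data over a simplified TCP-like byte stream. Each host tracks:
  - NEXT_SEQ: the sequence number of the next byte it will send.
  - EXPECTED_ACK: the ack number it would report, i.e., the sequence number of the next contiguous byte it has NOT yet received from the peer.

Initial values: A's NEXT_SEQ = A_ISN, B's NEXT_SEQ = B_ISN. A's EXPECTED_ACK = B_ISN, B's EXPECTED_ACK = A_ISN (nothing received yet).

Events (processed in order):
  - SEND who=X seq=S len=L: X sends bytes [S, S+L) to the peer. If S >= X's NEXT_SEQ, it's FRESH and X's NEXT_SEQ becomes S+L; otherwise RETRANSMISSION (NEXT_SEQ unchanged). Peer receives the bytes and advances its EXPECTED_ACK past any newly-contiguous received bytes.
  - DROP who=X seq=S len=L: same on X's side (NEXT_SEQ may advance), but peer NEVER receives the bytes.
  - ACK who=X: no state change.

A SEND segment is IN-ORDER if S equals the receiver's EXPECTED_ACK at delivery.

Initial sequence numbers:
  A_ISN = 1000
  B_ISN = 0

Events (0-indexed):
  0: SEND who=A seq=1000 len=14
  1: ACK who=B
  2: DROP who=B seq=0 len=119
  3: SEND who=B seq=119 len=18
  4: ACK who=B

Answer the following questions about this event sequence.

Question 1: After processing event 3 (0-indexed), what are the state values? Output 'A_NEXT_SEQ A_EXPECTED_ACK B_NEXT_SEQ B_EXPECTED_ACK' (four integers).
After event 0: A_seq=1014 A_ack=0 B_seq=0 B_ack=1014
After event 1: A_seq=1014 A_ack=0 B_seq=0 B_ack=1014
After event 2: A_seq=1014 A_ack=0 B_seq=119 B_ack=1014
After event 3: A_seq=1014 A_ack=0 B_seq=137 B_ack=1014

1014 0 137 1014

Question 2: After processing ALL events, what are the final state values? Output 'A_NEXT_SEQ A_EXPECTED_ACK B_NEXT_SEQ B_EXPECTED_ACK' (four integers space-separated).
Answer: 1014 0 137 1014

Derivation:
After event 0: A_seq=1014 A_ack=0 B_seq=0 B_ack=1014
After event 1: A_seq=1014 A_ack=0 B_seq=0 B_ack=1014
After event 2: A_seq=1014 A_ack=0 B_seq=119 B_ack=1014
After event 3: A_seq=1014 A_ack=0 B_seq=137 B_ack=1014
After event 4: A_seq=1014 A_ack=0 B_seq=137 B_ack=1014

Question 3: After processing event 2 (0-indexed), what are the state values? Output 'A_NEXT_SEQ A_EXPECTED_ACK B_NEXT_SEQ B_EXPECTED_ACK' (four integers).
After event 0: A_seq=1014 A_ack=0 B_seq=0 B_ack=1014
After event 1: A_seq=1014 A_ack=0 B_seq=0 B_ack=1014
After event 2: A_seq=1014 A_ack=0 B_seq=119 B_ack=1014

1014 0 119 1014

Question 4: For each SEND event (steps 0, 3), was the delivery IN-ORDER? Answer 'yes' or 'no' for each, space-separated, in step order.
Step 0: SEND seq=1000 -> in-order
Step 3: SEND seq=119 -> out-of-order

Answer: yes no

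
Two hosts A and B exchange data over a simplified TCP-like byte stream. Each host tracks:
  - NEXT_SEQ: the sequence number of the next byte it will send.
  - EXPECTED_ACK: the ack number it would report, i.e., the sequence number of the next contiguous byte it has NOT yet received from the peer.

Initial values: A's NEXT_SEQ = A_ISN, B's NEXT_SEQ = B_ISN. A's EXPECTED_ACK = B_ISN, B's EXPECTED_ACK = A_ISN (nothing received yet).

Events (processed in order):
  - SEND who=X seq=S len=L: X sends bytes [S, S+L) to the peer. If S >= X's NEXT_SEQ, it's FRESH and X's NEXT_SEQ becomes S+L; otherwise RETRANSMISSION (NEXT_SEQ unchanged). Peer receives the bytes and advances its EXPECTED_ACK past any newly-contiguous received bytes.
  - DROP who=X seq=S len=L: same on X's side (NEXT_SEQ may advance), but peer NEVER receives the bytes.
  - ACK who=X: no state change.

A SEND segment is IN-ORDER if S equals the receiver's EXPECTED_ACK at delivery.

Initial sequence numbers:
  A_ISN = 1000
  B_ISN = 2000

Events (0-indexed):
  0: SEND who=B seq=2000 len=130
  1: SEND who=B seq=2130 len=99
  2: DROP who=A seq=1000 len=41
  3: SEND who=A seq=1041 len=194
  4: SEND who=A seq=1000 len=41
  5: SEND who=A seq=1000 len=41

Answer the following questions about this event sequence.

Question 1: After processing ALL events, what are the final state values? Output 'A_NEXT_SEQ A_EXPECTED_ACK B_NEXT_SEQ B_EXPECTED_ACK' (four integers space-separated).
After event 0: A_seq=1000 A_ack=2130 B_seq=2130 B_ack=1000
After event 1: A_seq=1000 A_ack=2229 B_seq=2229 B_ack=1000
After event 2: A_seq=1041 A_ack=2229 B_seq=2229 B_ack=1000
After event 3: A_seq=1235 A_ack=2229 B_seq=2229 B_ack=1000
After event 4: A_seq=1235 A_ack=2229 B_seq=2229 B_ack=1235
After event 5: A_seq=1235 A_ack=2229 B_seq=2229 B_ack=1235

Answer: 1235 2229 2229 1235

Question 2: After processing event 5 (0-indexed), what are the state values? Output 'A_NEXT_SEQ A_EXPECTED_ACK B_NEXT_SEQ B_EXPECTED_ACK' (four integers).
After event 0: A_seq=1000 A_ack=2130 B_seq=2130 B_ack=1000
After event 1: A_seq=1000 A_ack=2229 B_seq=2229 B_ack=1000
After event 2: A_seq=1041 A_ack=2229 B_seq=2229 B_ack=1000
After event 3: A_seq=1235 A_ack=2229 B_seq=2229 B_ack=1000
After event 4: A_seq=1235 A_ack=2229 B_seq=2229 B_ack=1235
After event 5: A_seq=1235 A_ack=2229 B_seq=2229 B_ack=1235

1235 2229 2229 1235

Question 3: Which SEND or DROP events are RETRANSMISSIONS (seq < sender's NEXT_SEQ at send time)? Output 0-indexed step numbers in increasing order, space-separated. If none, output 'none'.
Answer: 4 5

Derivation:
Step 0: SEND seq=2000 -> fresh
Step 1: SEND seq=2130 -> fresh
Step 2: DROP seq=1000 -> fresh
Step 3: SEND seq=1041 -> fresh
Step 4: SEND seq=1000 -> retransmit
Step 5: SEND seq=1000 -> retransmit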